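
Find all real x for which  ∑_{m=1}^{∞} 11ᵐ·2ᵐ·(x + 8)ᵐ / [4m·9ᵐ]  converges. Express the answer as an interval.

[-185/22, -167/22)

By the ratio test, |a_{m+1}/a_m| = [4m/4(m+1)] · 11·2/9 → 22/9.
Convergence for |x + 8| · 22/9 < 1, i.e. |x + 8| < 9/22. So R = 9/22.
Check x = -167/22: the terms are asymptotic to a nonzero constant times 1/m, so the series diverges by limit comparison with Σ 1/m.
Endpoint x = -185/22: an alternating series whose terms decrease to 0 in absolute value, so it converges by the Leibniz criterion.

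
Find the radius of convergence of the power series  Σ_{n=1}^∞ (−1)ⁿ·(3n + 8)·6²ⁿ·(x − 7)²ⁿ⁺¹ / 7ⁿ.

Ratio test: |a_{n+1}/a_n| = [(3(n+1) + 8)/(3n + 8)] · 36/7 → 36/7 as n → ∞.
Since the exponent of (x − 7) increases by 2 each term, convergence requires |x − 7|² < 7/36, hence R = √7/6.

R = √7/6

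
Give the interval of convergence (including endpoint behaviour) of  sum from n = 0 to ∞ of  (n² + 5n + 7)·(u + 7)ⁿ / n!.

(−∞, ∞)

The ratio of consecutive coefficients is ((n+1)² + 5(n+1) + 7)/(n² + 5n + 7) · 1/(n+1) → 0.
Since the limit is 0 < 1 for every u, the series converges on all of ℝ and R = ∞.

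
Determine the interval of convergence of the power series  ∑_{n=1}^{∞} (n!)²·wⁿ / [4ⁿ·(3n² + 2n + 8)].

By the ratio test, |a_{n+1}/a_n| = (n+1)² · 1/4 · (3n² + 2n + 8)/(3(n+1)² + 2(n+1) + 8) → ∞.
The terms grow without bound for any w ≠ 0, so R = 0 (convergence only at w = 0).

{0}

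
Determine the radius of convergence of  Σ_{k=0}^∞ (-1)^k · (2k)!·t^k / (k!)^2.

Ratio test: |a_{k+1}/a_k| = (2k+1)·(2k+2)/(k+1)² → 4 as k → ∞.
Convergence for |t| · 4 < 1, i.e. |t| < 1/4. So R = 1/4.

R = 1/4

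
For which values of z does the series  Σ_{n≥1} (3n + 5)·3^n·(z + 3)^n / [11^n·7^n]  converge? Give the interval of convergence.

(-86/3, 68/3)

The ratio of consecutive coefficients is [(3(n+1) + 5)/(3n + 5)] · 3/(11·7) → 3/77.
Convergence for |z + 3| · 3/77 < 1, i.e. |z + 3| < 77/3. So R = 77/3.
At z = 68/3: the n-th term does not approach 0; divergence by the term test.
When z = -86/3, the terms do not tend to 0, so the series diverges.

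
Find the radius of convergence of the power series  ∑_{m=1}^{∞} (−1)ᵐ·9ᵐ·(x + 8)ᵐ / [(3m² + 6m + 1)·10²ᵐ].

R = 100/9

By the ratio test, |a_{m+1}/a_m| = [(3m² + 6m + 1)/(3(m+1)² + 6(m+1) + 1)] · 9/100 → 9/100.
Thus R = 1/(9/100) = 100/9.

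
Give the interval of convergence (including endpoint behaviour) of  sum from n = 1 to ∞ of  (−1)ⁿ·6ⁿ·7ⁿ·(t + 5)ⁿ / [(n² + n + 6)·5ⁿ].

By the ratio test, |a_{n+1}/a_n| = [(n² + n + 6)/((n+1)² + (n+1) + 6)] · 6·7/5 → 42/5.
Convergence for |t + 5| · 42/5 < 1, i.e. |t + 5| < 5/42. So R = 5/42.
At t = -205/42: the terms are on the order of 1/n², so the series converges absolutely by comparison with the p-series (p = 2 > 1).
Check t = -215/42: the series is dominated by a constant times Σ 1/n², which converges (p = 2 > 1).

[-215/42, -205/42]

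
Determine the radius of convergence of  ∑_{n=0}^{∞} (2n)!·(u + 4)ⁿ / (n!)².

R = 1/4

By the ratio test, |a_{n+1}/a_n| = (2n+1)·(2n+2)/(n+1)² → 4.
The series converges when 4 · |u + 4| < 1, giving R = 1/4.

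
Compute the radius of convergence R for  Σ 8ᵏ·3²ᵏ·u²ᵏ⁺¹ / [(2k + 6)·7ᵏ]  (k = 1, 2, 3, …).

R = √14/12

By the ratio test, |a_{k+1}/a_k| = [(2k + 6)/(2(k+1) + 6)] · 8·9/7 → 72/7.
Successive powers of u differ by 2, so the series converges when |u|² · 72/7 < 1, i.e. |u| < √(7/72). So R = √14/12.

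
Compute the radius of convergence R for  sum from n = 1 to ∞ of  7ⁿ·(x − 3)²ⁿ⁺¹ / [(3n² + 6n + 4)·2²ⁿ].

R = 2√7/7

By the ratio test, |a_{n+1}/a_n| = [(3n² + 6n + 4)/(3(n+1)² + 6(n+1) + 4)] · 7/4 → 7/4.
Successive powers of (x − 3) differ by 2, so the series converges when |x − 3|² · 7/4 < 1, i.e. |x − 3| < √(4/7). So R = 2√7/7.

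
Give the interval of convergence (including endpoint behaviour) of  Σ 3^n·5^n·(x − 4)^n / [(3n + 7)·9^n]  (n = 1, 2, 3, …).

By the ratio test, |a_{n+1}/a_n| = [(3n + 7)/(3(n+1) + 7)] · 3·5/9 → 5/3.
The series converges when 5/3 · |x − 4| < 1, giving R = 3/5.
Check x = 23/5: the terms behave like c/n; limit comparison with the harmonic series gives divergence.
When x = 17/5, an alternating series whose terms decrease to 0 in absolute value, so it converges by the Leibniz criterion.

[17/5, 23/5)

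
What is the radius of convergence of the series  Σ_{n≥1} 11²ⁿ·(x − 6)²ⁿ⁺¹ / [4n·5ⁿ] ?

R = √5/11

Apply the ratio test: |a_{n+1}| / |a_n| = [4n/4(n+1)] · 121/5, which tends to 121/5 as n → ∞.
Since the exponent of (x − 6) increases by 2 each term, convergence requires |x − 6|² < 5/121, hence R = √5/11.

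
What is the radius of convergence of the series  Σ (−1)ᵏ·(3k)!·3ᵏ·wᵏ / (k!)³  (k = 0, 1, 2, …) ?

R = 1/81

Apply the ratio test: |a_{k+1}| / |a_k| = (3k+1)·(3k+2)·(3k+3)/(k+1)³ · 3, which tends to 81 as k → ∞.
Hence the series converges for |w| < 1/(81) = 1/81, so the radius of convergence is 1/81.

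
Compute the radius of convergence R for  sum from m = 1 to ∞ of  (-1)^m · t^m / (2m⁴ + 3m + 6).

R = 1

The ratio of consecutive coefficients is (2m⁴ + 3m + 6)/(2(m+1)⁴ + 3(m+1) + 6) → 1.
So the series converges when |t| < 1 and diverges when |t| > 1; R = 1.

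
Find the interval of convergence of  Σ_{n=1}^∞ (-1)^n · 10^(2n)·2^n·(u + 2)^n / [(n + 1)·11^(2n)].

(-521/200, -279/200]

Ratio test: |a_{n+1}/a_n| = [(n + 1)/((n+1) + 1)] · 100·2/121 → 200/121 as n → ∞.
The series converges when 200/121 · |u + 2| < 1, giving R = 121/200.
At u = -279/200: the terms alternate in sign and decrease monotonically to 0 in absolute value (size ~ c/n), so the alternating series test gives convergence.
Check u = -521/200: comparison with the harmonic series Σ 1/n shows the series diverges.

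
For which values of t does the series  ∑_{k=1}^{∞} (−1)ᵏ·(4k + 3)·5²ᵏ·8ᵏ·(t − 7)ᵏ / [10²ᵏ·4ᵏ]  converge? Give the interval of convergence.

Apply the ratio test: |a_{k+1}| / |a_k| = [(4(k+1) + 3)/(4k + 3)] · 25·8/(100·4), which tends to 1/2 as k → ∞.
Convergence for |t − 7| · 1/2 < 1, i.e. |t − 7| < 2. So R = 2.
At t = 9: the k-th term does not approach 0; divergence by the term test.
Check t = 5: the k-th term does not approach 0; divergence by the term test.

(5, 9)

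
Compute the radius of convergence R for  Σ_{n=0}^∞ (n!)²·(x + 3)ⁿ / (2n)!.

Apply the ratio test: |a_{n+1}| / |a_n| = (n+1)²/[(2n+1)·(2n+2)], which tends to 1/4 as n → ∞.
The series converges when 1/4 · |x + 3| < 1, giving R = 4.

R = 4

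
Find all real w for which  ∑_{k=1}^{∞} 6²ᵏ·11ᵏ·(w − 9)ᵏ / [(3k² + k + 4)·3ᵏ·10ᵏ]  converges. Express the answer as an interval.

Apply the ratio test: |a_{k+1}| / |a_k| = [(3k² + k + 4)/(3(k+1)² + (k+1) + 4)] · 36·11/(3·10), which tends to 66/5 as k → ∞.
Convergence for |w − 9| · 66/5 < 1, i.e. |w − 9| < 5/66. So R = 5/66.
When w = 599/66, absolute convergence follows by limit comparison with Σ 1/k².
At w = 589/66: absolute convergence follows by limit comparison with Σ 1/k².

[589/66, 599/66]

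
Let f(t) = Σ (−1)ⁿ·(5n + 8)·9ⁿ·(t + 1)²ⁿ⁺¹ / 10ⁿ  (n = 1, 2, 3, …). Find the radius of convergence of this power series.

R = √10/3

By the ratio test, |a_{n+1}/a_n| = [(5(n+1) + 8)/(5n + 8)] · 9/10 → 9/10.
Writing y = (t + 1)², the series in y has radius 10/9, so |t + 1| < √(10/9) and R = √10/3.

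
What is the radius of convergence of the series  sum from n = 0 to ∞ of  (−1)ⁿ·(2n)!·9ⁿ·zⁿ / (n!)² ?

R = 1/36

Apply the ratio test: |a_{n+1}| / |a_n| = (2n+1)·(2n+2)/(n+1)² · 9, which tends to 36 as n → ∞.
Convergence for |z| · 36 < 1, i.e. |z| < 1/36. So R = 1/36.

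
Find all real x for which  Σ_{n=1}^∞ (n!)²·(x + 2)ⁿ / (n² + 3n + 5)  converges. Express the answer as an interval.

{-2}

By the ratio test, |a_{n+1}/a_n| = (n+1)² · (n² + 3n + 5)/((n+1)² + 3(n+1) + 5) → ∞.
The terms grow without bound for any (x + 2) ≠ 0, so R = 0 (convergence only at x = -2).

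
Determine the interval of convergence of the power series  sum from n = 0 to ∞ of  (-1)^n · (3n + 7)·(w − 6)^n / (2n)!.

(−∞, ∞)

By the ratio test, |a_{n+1}/a_n| = (3(n+1) + 7)/(3n + 7) · 1/[(2n+1)·(2n+2)] → 0.
The ratio tends to 0 regardless of w, hence R = ∞.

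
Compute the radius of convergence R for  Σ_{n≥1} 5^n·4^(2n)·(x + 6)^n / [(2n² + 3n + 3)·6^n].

Ratio test: |a_{n+1}/a_n| = [(2n² + 3n + 3)/(2(n+1)² + 3(n+1) + 3)] · 5·16/6 → 40/3 as n → ∞.
The series converges when 40/3 · |x + 6| < 1, giving R = 3/40.

R = 3/40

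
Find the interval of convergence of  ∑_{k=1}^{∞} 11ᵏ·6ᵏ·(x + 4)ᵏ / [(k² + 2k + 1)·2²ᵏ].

[-134/33, -130/33]

By the ratio test, |a_{k+1}/a_k| = [(k² + 2k + 1)/((k+1)² + 2(k+1) + 1)] · 11·6/4 → 33/2.
Thus R = 1/(33/2) = 2/33.
At x = -130/33: absolute convergence follows by limit comparison with Σ 1/k².
Endpoint x = -134/33: absolute convergence follows by limit comparison with Σ 1/k².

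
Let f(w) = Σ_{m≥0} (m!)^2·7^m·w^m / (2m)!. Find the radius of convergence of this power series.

The ratio of consecutive coefficients is (m+1)²/[(2m+1)·(2m+2)] · 7 → 7/4.
The series converges when 7/4 · |w| < 1, giving R = 4/7.

R = 4/7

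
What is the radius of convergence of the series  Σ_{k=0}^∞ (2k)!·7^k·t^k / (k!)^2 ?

R = 1/28

By the ratio test, |a_{k+1}/a_k| = (2k+1)·(2k+2)/(k+1)² · 7 → 28.
Hence the series converges for |t| < 1/(28) = 1/28, so the radius of convergence is 1/28.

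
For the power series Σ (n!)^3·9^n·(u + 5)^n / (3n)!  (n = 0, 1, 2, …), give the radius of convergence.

Apply the ratio test: |a_{n+1}| / |a_n| = (n+1)³/[(3n+1)·(3n+2)·(3n+3)] · 9, which tends to 1/3 as n → ∞.
Hence the series converges for |u + 5| < 1/(1/3) = 3, so the radius of convergence is 3.

R = 3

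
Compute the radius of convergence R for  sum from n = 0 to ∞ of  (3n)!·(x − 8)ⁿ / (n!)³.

R = 1/27

Ratio test: |a_{n+1}/a_n| = (3n+1)·(3n+2)·(3n+3)/(n+1)³ → 27 as n → ∞.
Hence the series converges for |x − 8| < 1/(27) = 1/27, so the radius of convergence is 1/27.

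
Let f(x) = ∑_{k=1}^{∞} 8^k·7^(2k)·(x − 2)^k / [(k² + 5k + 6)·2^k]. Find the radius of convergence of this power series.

Ratio test: |a_{k+1}/a_k| = [(k² + 5k + 6)/((k+1)² + 5(k+1) + 6)] · 8·49/2 → 196 as k → ∞.
Convergence for |x − 2| · 196 < 1, i.e. |x − 2| < 1/196. So R = 1/196.

R = 1/196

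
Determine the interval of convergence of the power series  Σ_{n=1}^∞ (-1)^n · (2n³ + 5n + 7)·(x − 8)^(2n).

(7, 9)

By the ratio test, |a_{n+1}/a_n| = (2(n+1)³ + 5(n+1) + 7)/(2n³ + 5n + 7) → 1.
Since the exponent of (x − 8) increases by 2 each term, convergence requires |x − 8|² < 1, hence R = 1.
Endpoint x = 9: the n-th term does not approach 0; divergence by the term test.
At x = 7: the terms do not tend to 0, so the series diverges.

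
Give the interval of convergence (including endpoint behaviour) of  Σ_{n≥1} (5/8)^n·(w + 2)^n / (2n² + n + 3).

[-18/5, -2/5]

By the ratio test, |a_{n+1}/a_n| = [(2n² + n + 3)/(2(n+1)² + (n+1) + 3)] · 5/8 → 5/8.
Thus R = 1/(5/8) = 8/5.
When w = -2/5, the terms are on the order of 1/n², so the series converges absolutely by comparison with the p-series (p = 2 > 1).
At w = -18/5: absolute convergence follows by limit comparison with Σ 1/n².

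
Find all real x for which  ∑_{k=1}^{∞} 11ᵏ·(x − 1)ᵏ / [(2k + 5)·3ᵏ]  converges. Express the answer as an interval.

Apply the ratio test: |a_{k+1}| / |a_k| = [(2k + 5)/(2(k+1) + 5)] · 11/3, which tends to 11/3 as k → ∞.
Hence the series converges for |x − 1| < 1/(11/3) = 3/11, so the radius of convergence is 3/11.
Endpoint x = 14/11: comparison with the harmonic series Σ 1/k shows the series diverges.
Endpoint x = 8/11: convergence follows from the alternating series test (terms decrease monotonically to 0).

[8/11, 14/11)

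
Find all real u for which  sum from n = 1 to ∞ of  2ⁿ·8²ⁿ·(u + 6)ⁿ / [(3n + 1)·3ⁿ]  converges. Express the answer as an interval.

Apply the ratio test: |a_{n+1}| / |a_n| = [(3n + 1)/(3(n+1) + 1)] · 2·64/3, which tends to 128/3 as n → ∞.
Convergence for |u + 6| · 128/3 < 1, i.e. |u + 6| < 3/128. So R = 3/128.
Check u = -765/128: the terms behave like c/n; limit comparison with the harmonic series gives divergence.
Endpoint u = -771/128: the terms alternate in sign and decrease monotonically to 0 in absolute value (size ~ c/n), so the alternating series test gives convergence.

[-771/128, -765/128)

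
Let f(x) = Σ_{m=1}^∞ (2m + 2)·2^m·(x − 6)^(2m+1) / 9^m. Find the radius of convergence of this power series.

By the ratio test, |a_{m+1}/a_m| = [(2(m+1) + 2)/(2m + 2)] · 2/9 → 2/9.
Since the exponent of (x − 6) increases by 2 each term, convergence requires |x − 6|² < 9/2, hence R = 3√2/2.

R = 3√2/2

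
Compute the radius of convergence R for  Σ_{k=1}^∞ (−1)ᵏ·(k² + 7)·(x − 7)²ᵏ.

R = 1

Ratio test: |a_{k+1}/a_k| = ((k+1)² + 7)/(k² + 7) → 1 as k → ∞.
Writing y = (x − 7)², the series in y has radius 1, so |x − 7| < √(1) = 1 and R = 1.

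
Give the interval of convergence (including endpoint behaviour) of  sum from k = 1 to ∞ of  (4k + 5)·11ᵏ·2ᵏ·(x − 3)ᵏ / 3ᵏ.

The ratio of consecutive coefficients is [(4(k+1) + 5)/(4k + 5)] · 11·2/3 → 22/3.
The series converges when 22/3 · |x − 3| < 1, giving R = 3/22.
Endpoint x = 69/22: the terms do not tend to 0, so the series diverges.
Check x = 63/22: the k-th term does not approach 0; divergence by the term test.

(63/22, 69/22)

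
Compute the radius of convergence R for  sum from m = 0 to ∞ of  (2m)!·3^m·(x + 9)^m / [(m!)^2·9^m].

R = 3/4

By the ratio test, |a_{m+1}/a_m| = (2m+1)·(2m+2)/(m+1)² · 3/9 → 4/3.
Thus R = 1/(4/3) = 3/4.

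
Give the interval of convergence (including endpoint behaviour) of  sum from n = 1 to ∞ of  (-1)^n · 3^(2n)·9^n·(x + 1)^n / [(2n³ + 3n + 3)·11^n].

Apply the ratio test: |a_{n+1}| / |a_n| = [(2n³ + 3n + 3)/(2(n+1)³ + 3(n+1) + 3)] · 9·9/11, which tends to 81/11 as n → ∞.
Hence the series converges for |x + 1| < 1/(81/11) = 11/81, so the radius of convergence is 11/81.
At x = -70/81: the terms are on the order of 1/n³, so the series converges absolutely by comparison with the p-series (p = 3 > 1).
When x = -92/81, the series is dominated by a constant times Σ 1/n³, which converges (p = 3 > 1).

[-92/81, -70/81]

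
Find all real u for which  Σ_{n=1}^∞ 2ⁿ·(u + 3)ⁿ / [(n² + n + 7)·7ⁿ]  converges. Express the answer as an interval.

Apply the ratio test: |a_{n+1}| / |a_n| = [(n² + n + 7)/((n+1)² + (n+1) + 7)] · 2/7, which tends to 2/7 as n → ∞.
The series converges when 2/7 · |u + 3| < 1, giving R = 7/2.
Check u = 1/2: the terms are on the order of 1/n², so the series converges absolutely by comparison with the p-series (p = 2 > 1).
Endpoint u = -13/2: the terms are on the order of 1/n², so the series converges absolutely by comparison with the p-series (p = 2 > 1).

[-13/2, 1/2]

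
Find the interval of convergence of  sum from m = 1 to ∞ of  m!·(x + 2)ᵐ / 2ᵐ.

{-2}

Apply the ratio test: |a_{m+1}| / |a_m| = (m+1) · 1/2, which tends to ∞ as m → ∞.
The ratio grows without bound, so the series diverges whenever (x + 2) ≠ 0; it converges only at x = -2. R = 0.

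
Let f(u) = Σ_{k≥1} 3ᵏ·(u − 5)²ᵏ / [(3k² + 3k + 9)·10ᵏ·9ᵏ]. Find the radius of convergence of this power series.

The ratio of consecutive coefficients is [(3k² + 3k + 9)/(3(k+1)² + 3(k+1) + 9)] · 3/(10·9) → 1/30.
Writing y = (u − 5)², the series in y has radius 30, so |u − 5| < √(30) and R = √30.

R = √30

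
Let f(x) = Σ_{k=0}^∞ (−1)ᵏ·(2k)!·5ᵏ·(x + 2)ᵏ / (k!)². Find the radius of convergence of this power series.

Ratio test: |a_{k+1}/a_k| = (2k+1)·(2k+2)/(k+1)² · 5 → 20 as k → ∞.
Convergence for |x + 2| · 20 < 1, i.e. |x + 2| < 1/20. So R = 1/20.

R = 1/20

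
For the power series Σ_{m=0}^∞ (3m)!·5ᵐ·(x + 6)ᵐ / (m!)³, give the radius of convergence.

R = 1/135

By the ratio test, |a_{m+1}/a_m| = (3m+1)·(3m+2)·(3m+3)/(m+1)³ · 5 → 135.
Convergence for |x + 6| · 135 < 1, i.e. |x + 6| < 1/135. So R = 1/135.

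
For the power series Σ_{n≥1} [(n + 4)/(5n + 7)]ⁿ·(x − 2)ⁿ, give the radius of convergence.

R = 5

By the Cauchy root test, |a_n|^(1/n) = (n + 4)/(5n + 7) → 1/5.
Thus R = 1/(1/5) = 5.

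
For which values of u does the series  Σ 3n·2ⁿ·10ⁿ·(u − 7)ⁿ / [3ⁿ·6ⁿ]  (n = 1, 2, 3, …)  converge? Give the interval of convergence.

The ratio of consecutive coefficients is [3(n+1)/3n] · 2·10/(3·6) → 10/9.
Thus R = 1/(10/9) = 9/10.
Endpoint u = 79/10: the n-th term does not approach 0; divergence by the term test.
Check u = 61/10: the terms have absolute value of order n, which does not tend to 0, so the series diverges by the divergence test.

(61/10, 79/10)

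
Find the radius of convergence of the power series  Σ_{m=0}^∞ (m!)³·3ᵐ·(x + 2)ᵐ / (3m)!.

R = 9

Ratio test: |a_{m+1}/a_m| = (m+1)³/[(3m+1)·(3m+2)·(3m+3)] · 3 → 1/9 as m → ∞.
Hence the series converges for |x + 2| < 1/(1/9) = 9, so the radius of convergence is 9.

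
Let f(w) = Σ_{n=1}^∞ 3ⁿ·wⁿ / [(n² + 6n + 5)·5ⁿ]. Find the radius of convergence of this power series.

R = 5/3

By the ratio test, |a_{n+1}/a_n| = [(n² + 6n + 5)/((n+1)² + 6(n+1) + 5)] · 3/5 → 3/5.
Hence the series converges for |w| < 1/(3/5) = 5/3, so the radius of convergence is 5/3.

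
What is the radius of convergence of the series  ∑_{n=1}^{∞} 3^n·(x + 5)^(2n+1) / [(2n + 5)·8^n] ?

R = 2√6/3

By the ratio test, |a_{n+1}/a_n| = [(2n + 5)/(2(n+1) + 5)] · 3/8 → 3/8.
Writing y = (x + 5)², the series in y has radius 8/3, so |x + 5| < √(8/3) and R = 2√6/3.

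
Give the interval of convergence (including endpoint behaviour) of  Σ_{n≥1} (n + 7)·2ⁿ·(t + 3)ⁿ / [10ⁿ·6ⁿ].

(-33, 27)

Ratio test: |a_{n+1}/a_n| = [((n+1) + 7)/(n + 7)] · 2/(10·6) → 1/30 as n → ∞.
The series converges when 1/30 · |t + 3| < 1, giving R = 30.
At t = 27: the terms have absolute value of order n, which does not tend to 0, so the series diverges by the divergence test.
At t = -33: the terms have absolute value of order n, which does not tend to 0, so the series diverges by the divergence test.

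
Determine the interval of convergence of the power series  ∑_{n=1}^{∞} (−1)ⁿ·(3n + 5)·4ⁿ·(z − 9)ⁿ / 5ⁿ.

Apply the ratio test: |a_{n+1}| / |a_n| = [(3(n+1) + 5)/(3n + 5)] · 4/5, which tends to 4/5 as n → ∞.
Convergence for |z − 9| · 4/5 < 1, i.e. |z − 9| < 5/4. So R = 5/4.
Check z = 41/4: the n-th term does not approach 0; divergence by the term test.
When z = 31/4, the terms have absolute value of order n, which does not tend to 0, so the series diverges by the divergence test.

(31/4, 41/4)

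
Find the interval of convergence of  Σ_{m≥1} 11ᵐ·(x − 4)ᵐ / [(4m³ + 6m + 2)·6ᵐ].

[38/11, 50/11]

Apply the ratio test: |a_{m+1}| / |a_m| = [(4m³ + 6m + 2)/(4(m+1)³ + 6(m+1) + 2)] · 11/6, which tends to 11/6 as m → ∞.
Thus R = 1/(11/6) = 6/11.
At x = 50/11: the series is dominated by a constant times Σ 1/m³, which converges (p = 3 > 1).
Check x = 38/11: absolute convergence follows by limit comparison with Σ 1/m³.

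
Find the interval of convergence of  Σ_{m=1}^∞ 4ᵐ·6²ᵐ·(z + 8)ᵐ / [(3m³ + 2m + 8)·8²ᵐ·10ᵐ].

Ratio test: |a_{m+1}/a_m| = [(3m³ + 2m + 8)/(3(m+1)³ + 2(m+1) + 8)] · 4·36/(64·10) → 9/40 as m → ∞.
The series converges when 9/40 · |z + 8| < 1, giving R = 40/9.
Endpoint z = -32/9: absolute convergence follows by limit comparison with Σ 1/m³.
At z = -112/9: absolute convergence follows by limit comparison with Σ 1/m³.

[-112/9, -32/9]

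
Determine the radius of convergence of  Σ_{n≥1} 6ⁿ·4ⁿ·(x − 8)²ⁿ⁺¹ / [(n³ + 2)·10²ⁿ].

The ratio of consecutive coefficients is [(n³ + 2)/((n+1)³ + 2)] · 6·4/100 → 6/25.
Writing y = (x − 8)², the series in y has radius 25/6, so |x − 8| < √(25/6) and R = 5√6/6.

R = 5√6/6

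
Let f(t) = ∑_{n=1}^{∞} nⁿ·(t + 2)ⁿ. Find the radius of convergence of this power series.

Applying the root test, |a_n|^(1/n) = n → ∞.
The root grows without bound, so R = 0 (convergence only at t = -2).

R = 0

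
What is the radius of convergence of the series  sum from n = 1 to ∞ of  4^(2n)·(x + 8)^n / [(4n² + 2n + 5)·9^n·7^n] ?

R = 63/16

By the ratio test, |a_{n+1}/a_n| = [(4n² + 2n + 5)/(4(n+1)² + 2(n+1) + 5)] · 16/(9·7) → 16/63.
Hence the series converges for |x + 8| < 1/(16/63) = 63/16, so the radius of convergence is 63/16.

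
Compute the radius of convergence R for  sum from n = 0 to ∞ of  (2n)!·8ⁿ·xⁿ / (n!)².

By the ratio test, |a_{n+1}/a_n| = (2n+1)·(2n+2)/(n+1)² · 8 → 32.
Hence the series converges for |x| < 1/(32) = 1/32, so the radius of convergence is 1/32.

R = 1/32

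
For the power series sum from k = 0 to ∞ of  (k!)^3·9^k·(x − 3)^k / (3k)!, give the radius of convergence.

R = 3

By the ratio test, |a_{k+1}/a_k| = (k+1)³/[(3k+1)·(3k+2)·(3k+3)] · 9 → 1/3.
Thus R = 1/(1/3) = 3.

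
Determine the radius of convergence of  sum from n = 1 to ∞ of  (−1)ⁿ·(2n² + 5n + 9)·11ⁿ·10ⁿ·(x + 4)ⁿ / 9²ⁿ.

By the ratio test, |a_{n+1}/a_n| = [(2(n+1)² + 5(n+1) + 9)/(2n² + 5n + 9)] · 11·10/81 → 110/81.
Hence the series converges for |x + 4| < 1/(110/81) = 81/110, so the radius of convergence is 81/110.

R = 81/110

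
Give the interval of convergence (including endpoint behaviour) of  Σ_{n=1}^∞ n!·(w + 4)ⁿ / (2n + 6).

The ratio of consecutive coefficients is (n+1) · (2n + 6)/(2(n+1) + 6) → ∞.
Since the ratio → ∞, the series diverges for every w ≠ -4, and R = 0.

{-4}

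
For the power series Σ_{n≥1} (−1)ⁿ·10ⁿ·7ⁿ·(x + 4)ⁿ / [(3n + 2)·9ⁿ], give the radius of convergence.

The ratio of consecutive coefficients is [(3n + 2)/(3(n+1) + 2)] · 10·7/9 → 70/9.
Convergence for |x + 4| · 70/9 < 1, i.e. |x + 4| < 9/70. So R = 9/70.

R = 9/70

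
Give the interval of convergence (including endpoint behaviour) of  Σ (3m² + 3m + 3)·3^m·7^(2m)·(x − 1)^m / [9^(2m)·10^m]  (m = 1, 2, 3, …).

Apply the ratio test: |a_{m+1}| / |a_m| = [(3(m+1)² + 3(m+1) + 3)/(3m² + 3m + 3)] · 3·49/(81·10), which tends to 49/270 as m → ∞.
Thus R = 1/(49/270) = 270/49.
At x = 319/49: the terms have absolute value of order m², which does not tend to 0, so the series diverges by the divergence test.
When x = -221/49, the terms have absolute value of order m², which does not tend to 0, so the series diverges by the divergence test.

(-221/49, 319/49)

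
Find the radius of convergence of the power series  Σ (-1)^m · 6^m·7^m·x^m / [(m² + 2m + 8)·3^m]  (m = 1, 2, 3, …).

R = 1/14

Apply the ratio test: |a_{m+1}| / |a_m| = [(m² + 2m + 8)/((m+1)² + 2(m+1) + 8)] · 6·7/3, which tends to 14 as m → ∞.
Hence the series converges for |x| < 1/(14) = 1/14, so the radius of convergence is 1/14.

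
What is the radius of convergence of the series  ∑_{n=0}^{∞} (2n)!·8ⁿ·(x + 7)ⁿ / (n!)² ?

R = 1/32

By the ratio test, |a_{n+1}/a_n| = (2n+1)·(2n+2)/(n+1)² · 8 → 32.
Thus R = 1/(32) = 1/32.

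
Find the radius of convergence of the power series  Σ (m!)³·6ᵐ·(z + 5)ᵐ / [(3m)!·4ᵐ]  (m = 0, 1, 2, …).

R = 18

Apply the ratio test: |a_{m+1}| / |a_m| = (m+1)³/[(3m+1)·(3m+2)·(3m+3)] · 6/4, which tends to 1/18 as m → ∞.
The series converges when 1/18 · |z + 5| < 1, giving R = 18.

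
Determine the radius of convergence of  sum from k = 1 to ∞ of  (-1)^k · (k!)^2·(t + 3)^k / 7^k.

R = 0

By the ratio test, |a_{k+1}/a_k| = (k+1)² · 1/7 → ∞.
The ratio grows without bound, so the series diverges whenever (t + 3) ≠ 0; it converges only at t = -3. R = 0.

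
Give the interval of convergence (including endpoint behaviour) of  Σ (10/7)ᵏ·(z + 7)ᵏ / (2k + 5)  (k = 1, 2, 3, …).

By the ratio test, |a_{k+1}/a_k| = [(2k + 5)/(2(k+1) + 5)] · 10/7 → 10/7.
The series converges when 10/7 · |z + 7| < 1, giving R = 7/10.
Check z = -63/10: the terms behave like c/k; limit comparison with the harmonic series gives divergence.
Check z = -77/10: convergence follows from the alternating series test (terms decrease monotonically to 0).

[-77/10, -63/10)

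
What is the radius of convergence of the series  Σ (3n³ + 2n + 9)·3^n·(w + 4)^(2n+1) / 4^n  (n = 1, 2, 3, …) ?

R = 2√3/3

By the ratio test, |a_{n+1}/a_n| = [(3(n+1)³ + 2(n+1) + 9)/(3n³ + 2n + 9)] · 3/4 → 3/4.
Since the exponent of (w + 4) increases by 2 each term, convergence requires |w + 4|² < 4/3, hence R = 2√3/3.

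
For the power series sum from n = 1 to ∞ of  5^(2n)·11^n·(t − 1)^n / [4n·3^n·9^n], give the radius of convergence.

R = 27/275

Apply the ratio test: |a_{n+1}| / |a_n| = [4n/4(n+1)] · 25·11/(3·9), which tends to 275/27 as n → ∞.
The series converges when 275/27 · |t − 1| < 1, giving R = 27/275.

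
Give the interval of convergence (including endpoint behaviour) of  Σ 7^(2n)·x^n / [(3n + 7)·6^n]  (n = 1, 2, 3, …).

Apply the ratio test: |a_{n+1}| / |a_n| = [(3n + 7)/(3(n+1) + 7)] · 49/6, which tends to 49/6 as n → ∞.
Convergence for |x| · 49/6 < 1, i.e. |x| < 6/49. So R = 6/49.
Endpoint x = 6/49: comparison with the harmonic series Σ 1/n shows the series diverges.
Check x = -6/49: the terms alternate in sign and decrease monotonically to 0 in absolute value (size ~ c/n), so the alternating series test gives convergence.

[-6/49, 6/49)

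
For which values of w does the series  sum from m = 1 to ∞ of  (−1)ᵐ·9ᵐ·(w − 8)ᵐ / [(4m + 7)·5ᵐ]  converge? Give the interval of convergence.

Ratio test: |a_{m+1}/a_m| = [(4m + 7)/(4(m+1) + 7)] · 9/5 → 9/5 as m → ∞.
The series converges when 9/5 · |w − 8| < 1, giving R = 5/9.
Endpoint w = 77/9: convergence follows from the alternating series test (terms decrease monotonically to 0).
Endpoint w = 67/9: the terms behave like c/m; limit comparison with the harmonic series gives divergence.

(67/9, 77/9]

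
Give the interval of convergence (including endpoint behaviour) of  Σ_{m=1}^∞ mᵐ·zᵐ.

By the Cauchy root test, |a_m|^(1/m) = m → ∞.
The root grows without bound, so R = 0 (convergence only at z = 0).

{0}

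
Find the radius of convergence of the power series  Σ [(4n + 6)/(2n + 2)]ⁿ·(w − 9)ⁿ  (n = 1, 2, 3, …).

Root test: |a_n|^(1/n) = (4n + 6)/(2n + 2) → 2.
The series converges when 2 · |w − 9| < 1, giving R = 1/2.

R = 1/2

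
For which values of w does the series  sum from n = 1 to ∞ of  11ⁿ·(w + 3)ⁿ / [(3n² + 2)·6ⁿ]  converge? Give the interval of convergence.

Ratio test: |a_{n+1}/a_n| = [(3n² + 2)/(3(n+1)² + 2)] · 11/6 → 11/6 as n → ∞.
Convergence for |w + 3| · 11/6 < 1, i.e. |w + 3| < 6/11. So R = 6/11.
Check w = -27/11: the series is dominated by a constant times Σ 1/n², which converges (p = 2 > 1).
Check w = -39/11: the terms are on the order of 1/n², so the series converges absolutely by comparison with the p-series (p = 2 > 1).

[-39/11, -27/11]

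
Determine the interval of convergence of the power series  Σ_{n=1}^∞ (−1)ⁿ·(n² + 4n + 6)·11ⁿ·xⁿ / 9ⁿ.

(-9/11, 9/11)

By the ratio test, |a_{n+1}/a_n| = [((n+1)² + 4(n+1) + 6)/(n² + 4n + 6)] · 11/9 → 11/9.
Hence the series converges for |x| < 1/(11/9) = 9/11, so the radius of convergence is 9/11.
At x = 9/11: the n-th term does not approach 0; divergence by the term test.
At x = -9/11: the n-th term does not approach 0; divergence by the term test.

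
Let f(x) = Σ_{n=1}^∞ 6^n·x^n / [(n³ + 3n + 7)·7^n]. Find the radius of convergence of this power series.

R = 7/6

By the ratio test, |a_{n+1}/a_n| = [(n³ + 3n + 7)/((n+1)³ + 3(n+1) + 7)] · 6/7 → 6/7.
Thus R = 1/(6/7) = 7/6.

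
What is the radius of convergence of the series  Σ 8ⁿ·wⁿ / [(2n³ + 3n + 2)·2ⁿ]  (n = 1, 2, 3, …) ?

Apply the ratio test: |a_{n+1}| / |a_n| = [(2n³ + 3n + 2)/(2(n+1)³ + 3(n+1) + 2)] · 8/2, which tends to 4 as n → ∞.
Thus R = 1/(4) = 1/4.

R = 1/4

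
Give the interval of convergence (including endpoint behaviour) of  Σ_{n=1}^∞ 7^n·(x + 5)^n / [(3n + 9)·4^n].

Apply the ratio test: |a_{n+1}| / |a_n| = [(3n + 9)/(3(n+1) + 9)] · 7/4, which tends to 7/4 as n → ∞.
Convergence for |x + 5| · 7/4 < 1, i.e. |x + 5| < 4/7. So R = 4/7.
At x = -31/7: the terms are asymptotic to a nonzero constant times 1/n, so the series diverges by limit comparison with Σ 1/n.
Endpoint x = -39/7: the terms alternate in sign and decrease monotonically to 0 in absolute value (size ~ c/n), so the alternating series test gives convergence.

[-39/7, -31/7)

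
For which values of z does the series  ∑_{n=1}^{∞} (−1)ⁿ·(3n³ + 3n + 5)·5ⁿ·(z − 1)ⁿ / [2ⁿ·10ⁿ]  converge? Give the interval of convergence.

Apply the ratio test: |a_{n+1}| / |a_n| = [(3(n+1)³ + 3(n+1) + 5)/(3n³ + 3n + 5)] · 5/(2·10), which tends to 1/4 as n → ∞.
Thus R = 1/(1/4) = 4.
At z = 5: the terms do not tend to 0, so the series diverges.
When z = -3, the terms do not tend to 0, so the series diverges.

(-3, 5)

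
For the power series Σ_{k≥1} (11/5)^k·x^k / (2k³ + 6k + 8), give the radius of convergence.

R = 5/11

Apply the ratio test: |a_{k+1}| / |a_k| = [(2k³ + 6k + 8)/(2(k+1)³ + 6(k+1) + 8)] · 11/5, which tends to 11/5 as k → ∞.
Thus R = 1/(11/5) = 5/11.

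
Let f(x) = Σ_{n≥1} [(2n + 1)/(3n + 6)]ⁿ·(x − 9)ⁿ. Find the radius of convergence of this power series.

By the Cauchy root test, |a_n|^(1/n) = (2n + 1)/(3n + 6) → 2/3.
Hence the series converges for |x − 9| < 1/(2/3) = 3/2, so the radius of convergence is 3/2.

R = 3/2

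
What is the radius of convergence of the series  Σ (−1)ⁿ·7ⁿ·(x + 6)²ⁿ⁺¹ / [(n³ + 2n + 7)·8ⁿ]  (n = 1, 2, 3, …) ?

By the ratio test, |a_{n+1}/a_n| = [(n³ + 2n + 7)/((n+1)³ + 2(n+1) + 7)] · 7/8 → 7/8.
Successive powers of (x + 6) differ by 2, so the series converges when |x + 6|² · 7/8 < 1, i.e. |x + 6| < √(8/7). So R = 2√14/7.

R = 2√14/7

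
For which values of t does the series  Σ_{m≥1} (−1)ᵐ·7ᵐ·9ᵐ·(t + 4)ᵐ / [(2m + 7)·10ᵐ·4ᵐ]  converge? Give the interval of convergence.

(-292/63, -212/63]

The ratio of consecutive coefficients is [(2m + 7)/(2(m+1) + 7)] · 7·9/(10·4) → 63/40.
The series converges when 63/40 · |t + 4| < 1, giving R = 40/63.
At t = -212/63: convergence follows from the alternating series test (terms decrease monotonically to 0).
Endpoint t = -292/63: the terms are asymptotic to a nonzero constant times 1/m, so the series diverges by limit comparison with Σ 1/m.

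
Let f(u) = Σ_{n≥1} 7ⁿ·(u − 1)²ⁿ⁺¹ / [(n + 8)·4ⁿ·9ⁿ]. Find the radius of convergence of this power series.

By the ratio test, |a_{n+1}/a_n| = [(n + 8)/((n+1) + 8)] · 7/(4·9) → 7/36.
Writing y = (u − 1)², the series in y has radius 36/7, so |u − 1| < √(36/7) and R = 6√7/7.

R = 6√7/7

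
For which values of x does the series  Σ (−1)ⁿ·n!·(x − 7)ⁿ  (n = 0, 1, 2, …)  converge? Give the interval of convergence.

{7}

By the ratio test, |a_{n+1}/a_n| = (n+1) → ∞.
The ratio grows without bound, so the series diverges whenever (x − 7) ≠ 0; it converges only at x = 7. R = 0.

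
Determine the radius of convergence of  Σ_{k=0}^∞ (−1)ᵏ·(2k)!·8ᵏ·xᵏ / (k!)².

R = 1/32

The ratio of consecutive coefficients is (2k+1)·(2k+2)/(k+1)² · 8 → 32.
Convergence for |x| · 32 < 1, i.e. |x| < 1/32. So R = 1/32.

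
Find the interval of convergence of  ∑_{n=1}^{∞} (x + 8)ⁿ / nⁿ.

(−∞, ∞)

By the Cauchy root test, |a_n|^(1/n) = 1/n → 0.
Since the n-th root of |a_n| tends to 0, the series converges for all real x; R = ∞.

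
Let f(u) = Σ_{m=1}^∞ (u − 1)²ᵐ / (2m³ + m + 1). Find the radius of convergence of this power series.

R = 1

By the ratio test, |a_{m+1}/a_m| = (2m³ + m + 1)/(2(m+1)³ + (m+1) + 1) → 1.
Successive powers of (u − 1) differ by 2, so the series converges when |u − 1|² · 1 < 1, i.e. |u − 1| < √(1) = 1. So R = 1.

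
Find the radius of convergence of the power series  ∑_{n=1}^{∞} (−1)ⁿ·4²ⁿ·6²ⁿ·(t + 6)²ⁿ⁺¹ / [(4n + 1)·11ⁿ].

R = √11/24

The ratio of consecutive coefficients is [(4n + 1)/(4(n+1) + 1)] · 16·36/11 → 576/11.
Since the exponent of (t + 6) increases by 2 each term, convergence requires |t + 6|² < 11/576, hence R = √11/24.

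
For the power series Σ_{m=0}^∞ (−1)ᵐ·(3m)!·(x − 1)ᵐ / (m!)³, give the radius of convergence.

The ratio of consecutive coefficients is (3m+1)·(3m+2)·(3m+3)/(m+1)³ → 27.
The series converges when 27 · |x − 1| < 1, giving R = 1/27.

R = 1/27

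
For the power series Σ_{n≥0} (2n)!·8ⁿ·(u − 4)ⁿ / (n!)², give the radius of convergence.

R = 1/32

The ratio of consecutive coefficients is (2n+1)·(2n+2)/(n+1)² · 8 → 32.
Convergence for |u − 4| · 32 < 1, i.e. |u − 4| < 1/32. So R = 1/32.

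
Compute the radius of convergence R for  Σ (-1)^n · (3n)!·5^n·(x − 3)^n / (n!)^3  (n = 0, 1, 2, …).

R = 1/135

The ratio of consecutive coefficients is (3n+1)·(3n+2)·(3n+3)/(n+1)³ · 5 → 135.
The series converges when 135 · |x − 3| < 1, giving R = 1/135.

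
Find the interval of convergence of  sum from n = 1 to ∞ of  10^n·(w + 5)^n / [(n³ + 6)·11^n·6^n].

[-58/5, 8/5]

Apply the ratio test: |a_{n+1}| / |a_n| = [(n³ + 6)/((n+1)³ + 6)] · 10/(11·6), which tends to 5/33 as n → ∞.
Hence the series converges for |w + 5| < 1/(5/33) = 33/5, so the radius of convergence is 33/5.
Endpoint w = 8/5: the series is dominated by a constant times Σ 1/n³, which converges (p = 3 > 1).
When w = -58/5, the terms are on the order of 1/n³, so the series converges absolutely by comparison with the p-series (p = 3 > 1).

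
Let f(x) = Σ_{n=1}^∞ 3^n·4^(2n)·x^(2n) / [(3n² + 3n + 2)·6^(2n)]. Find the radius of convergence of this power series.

R = √3/2

The ratio of consecutive coefficients is [(3n² + 3n + 2)/(3(n+1)² + 3(n+1) + 2)] · 3·16/36 → 4/3.
Writing y = x², the series in y has radius 3/4, so |x| < √(3/4) and R = √3/2.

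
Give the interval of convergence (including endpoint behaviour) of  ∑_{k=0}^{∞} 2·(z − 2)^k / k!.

(−∞, ∞)

Ratio test: |a_{k+1}/a_k| = 2/2 · 1/(k+1) → 0 as k → ∞.
The ratio tends to 0 regardless of z, hence R = ∞.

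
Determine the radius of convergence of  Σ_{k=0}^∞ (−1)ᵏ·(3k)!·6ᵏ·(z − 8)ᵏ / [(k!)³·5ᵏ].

R = 5/162

By the ratio test, |a_{k+1}/a_k| = (3k+1)·(3k+2)·(3k+3)/(k+1)³ · 6/5 → 162/5.
The series converges when 162/5 · |z − 8| < 1, giving R = 5/162.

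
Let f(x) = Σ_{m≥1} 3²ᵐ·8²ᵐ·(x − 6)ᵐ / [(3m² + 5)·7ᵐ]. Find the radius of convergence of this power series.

The ratio of consecutive coefficients is [(3m² + 5)/(3(m+1)² + 5)] · 9·64/7 → 576/7.
Convergence for |x − 6| · 576/7 < 1, i.e. |x − 6| < 7/576. So R = 7/576.

R = 7/576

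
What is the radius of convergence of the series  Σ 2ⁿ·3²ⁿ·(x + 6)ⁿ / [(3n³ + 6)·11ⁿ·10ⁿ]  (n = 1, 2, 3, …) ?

R = 55/9

Apply the ratio test: |a_{n+1}| / |a_n| = [(3n³ + 6)/(3(n+1)³ + 6)] · 2·9/(11·10), which tends to 9/55 as n → ∞.
Hence the series converges for |x + 6| < 1/(9/55) = 55/9, so the radius of convergence is 55/9.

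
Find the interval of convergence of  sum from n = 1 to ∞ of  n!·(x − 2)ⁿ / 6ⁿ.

{2}

By the ratio test, |a_{n+1}/a_n| = (n+1) · 1/6 → ∞.
The ratio grows without bound, so the series diverges whenever (x − 2) ≠ 0; it converges only at x = 2. R = 0.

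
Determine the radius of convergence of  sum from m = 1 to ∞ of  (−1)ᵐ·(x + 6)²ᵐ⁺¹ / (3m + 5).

R = 1

By the ratio test, |a_{m+1}/a_m| = (3m + 5)/(3(m+1) + 5) → 1.
Successive powers of (x + 6) differ by 2, so the series converges when |x + 6|² · 1 < 1, i.e. |x + 6| < √(1) = 1. So R = 1.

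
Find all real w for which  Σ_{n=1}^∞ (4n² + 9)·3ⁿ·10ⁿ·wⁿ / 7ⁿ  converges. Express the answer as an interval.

(-7/30, 7/30)

Apply the ratio test: |a_{n+1}| / |a_n| = [(4(n+1)² + 9)/(4n² + 9)] · 3·10/7, which tends to 30/7 as n → ∞.
Convergence for |w| · 30/7 < 1, i.e. |w| < 7/30. So R = 7/30.
At w = 7/30: the terms have absolute value of order n², which does not tend to 0, so the series diverges by the divergence test.
Check w = -7/30: the n-th term does not approach 0; divergence by the term test.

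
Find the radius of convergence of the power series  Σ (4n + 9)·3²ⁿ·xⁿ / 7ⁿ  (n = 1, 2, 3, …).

Ratio test: |a_{n+1}/a_n| = [(4(n+1) + 9)/(4n + 9)] · 9/7 → 9/7 as n → ∞.
Thus R = 1/(9/7) = 7/9.

R = 7/9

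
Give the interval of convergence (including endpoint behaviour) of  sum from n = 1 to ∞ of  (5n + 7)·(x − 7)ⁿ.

(6, 8)

The ratio of consecutive coefficients is (5(n+1) + 7)/(5n + 7) → 1.
Convergence for |x − 7| < 1, so R = 1.
When x = 8, the terms do not tend to 0, so the series diverges.
When x = 6, the n-th term does not approach 0; divergence by the term test.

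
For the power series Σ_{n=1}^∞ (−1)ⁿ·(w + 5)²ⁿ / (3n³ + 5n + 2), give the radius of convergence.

R = 1

Ratio test: |a_{n+1}/a_n| = (3n³ + 5n + 2)/(3(n+1)³ + 5(n+1) + 2) → 1 as n → ∞.
Since the exponent of (w + 5) increases by 2 each term, convergence requires |w + 5|² < 1, hence R = 1.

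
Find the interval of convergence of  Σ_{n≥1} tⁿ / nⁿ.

Root test: |a_n|^(1/n) = 1/n → 0.
Since the n-th root of |a_n| tends to 0, the series converges for all real t; R = ∞.

(−∞, ∞)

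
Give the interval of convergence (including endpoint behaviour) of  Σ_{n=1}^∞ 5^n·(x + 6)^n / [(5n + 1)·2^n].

Apply the ratio test: |a_{n+1}| / |a_n| = [(5n + 1)/(5(n+1) + 1)] · 5/2, which tends to 5/2 as n → ∞.
Convergence for |x + 6| · 5/2 < 1, i.e. |x + 6| < 2/5. So R = 2/5.
At x = -28/5: the terms behave like c/n; limit comparison with the harmonic series gives divergence.
Endpoint x = -32/5: an alternating series whose terms decrease to 0 in absolute value, so it converges by the Leibniz criterion.

[-32/5, -28/5)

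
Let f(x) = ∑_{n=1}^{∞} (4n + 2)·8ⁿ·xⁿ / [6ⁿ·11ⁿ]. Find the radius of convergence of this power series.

R = 33/4

Ratio test: |a_{n+1}/a_n| = [(4(n+1) + 2)/(4n + 2)] · 8/(6·11) → 4/33 as n → ∞.
Hence the series converges for |x| < 1/(4/33) = 33/4, so the radius of convergence is 33/4.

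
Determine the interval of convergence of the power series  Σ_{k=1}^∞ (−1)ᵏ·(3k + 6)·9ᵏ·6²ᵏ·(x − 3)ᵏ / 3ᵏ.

(323/108, 325/108)

By the ratio test, |a_{k+1}/a_k| = [(3(k+1) + 6)/(3k + 6)] · 9·36/3 → 108.
The series converges when 108 · |x − 3| < 1, giving R = 1/108.
Endpoint x = 325/108: the k-th term does not approach 0; divergence by the term test.
Check x = 323/108: the terms do not tend to 0, so the series diverges.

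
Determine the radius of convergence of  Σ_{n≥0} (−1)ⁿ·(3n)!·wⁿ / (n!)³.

R = 1/27

Apply the ratio test: |a_{n+1}| / |a_n| = (3n+1)·(3n+2)·(3n+3)/(n+1)³, which tends to 27 as n → ∞.
Hence the series converges for |w| < 1/(27) = 1/27, so the radius of convergence is 1/27.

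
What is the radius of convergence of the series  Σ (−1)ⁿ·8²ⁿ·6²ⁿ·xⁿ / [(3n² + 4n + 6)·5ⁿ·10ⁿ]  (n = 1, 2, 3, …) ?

Ratio test: |a_{n+1}/a_n| = [(3n² + 4n + 6)/(3(n+1)² + 4(n+1) + 6)] · 64·36/(5·10) → 1152/25 as n → ∞.
The series converges when 1152/25 · |x| < 1, giving R = 25/1152.

R = 25/1152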